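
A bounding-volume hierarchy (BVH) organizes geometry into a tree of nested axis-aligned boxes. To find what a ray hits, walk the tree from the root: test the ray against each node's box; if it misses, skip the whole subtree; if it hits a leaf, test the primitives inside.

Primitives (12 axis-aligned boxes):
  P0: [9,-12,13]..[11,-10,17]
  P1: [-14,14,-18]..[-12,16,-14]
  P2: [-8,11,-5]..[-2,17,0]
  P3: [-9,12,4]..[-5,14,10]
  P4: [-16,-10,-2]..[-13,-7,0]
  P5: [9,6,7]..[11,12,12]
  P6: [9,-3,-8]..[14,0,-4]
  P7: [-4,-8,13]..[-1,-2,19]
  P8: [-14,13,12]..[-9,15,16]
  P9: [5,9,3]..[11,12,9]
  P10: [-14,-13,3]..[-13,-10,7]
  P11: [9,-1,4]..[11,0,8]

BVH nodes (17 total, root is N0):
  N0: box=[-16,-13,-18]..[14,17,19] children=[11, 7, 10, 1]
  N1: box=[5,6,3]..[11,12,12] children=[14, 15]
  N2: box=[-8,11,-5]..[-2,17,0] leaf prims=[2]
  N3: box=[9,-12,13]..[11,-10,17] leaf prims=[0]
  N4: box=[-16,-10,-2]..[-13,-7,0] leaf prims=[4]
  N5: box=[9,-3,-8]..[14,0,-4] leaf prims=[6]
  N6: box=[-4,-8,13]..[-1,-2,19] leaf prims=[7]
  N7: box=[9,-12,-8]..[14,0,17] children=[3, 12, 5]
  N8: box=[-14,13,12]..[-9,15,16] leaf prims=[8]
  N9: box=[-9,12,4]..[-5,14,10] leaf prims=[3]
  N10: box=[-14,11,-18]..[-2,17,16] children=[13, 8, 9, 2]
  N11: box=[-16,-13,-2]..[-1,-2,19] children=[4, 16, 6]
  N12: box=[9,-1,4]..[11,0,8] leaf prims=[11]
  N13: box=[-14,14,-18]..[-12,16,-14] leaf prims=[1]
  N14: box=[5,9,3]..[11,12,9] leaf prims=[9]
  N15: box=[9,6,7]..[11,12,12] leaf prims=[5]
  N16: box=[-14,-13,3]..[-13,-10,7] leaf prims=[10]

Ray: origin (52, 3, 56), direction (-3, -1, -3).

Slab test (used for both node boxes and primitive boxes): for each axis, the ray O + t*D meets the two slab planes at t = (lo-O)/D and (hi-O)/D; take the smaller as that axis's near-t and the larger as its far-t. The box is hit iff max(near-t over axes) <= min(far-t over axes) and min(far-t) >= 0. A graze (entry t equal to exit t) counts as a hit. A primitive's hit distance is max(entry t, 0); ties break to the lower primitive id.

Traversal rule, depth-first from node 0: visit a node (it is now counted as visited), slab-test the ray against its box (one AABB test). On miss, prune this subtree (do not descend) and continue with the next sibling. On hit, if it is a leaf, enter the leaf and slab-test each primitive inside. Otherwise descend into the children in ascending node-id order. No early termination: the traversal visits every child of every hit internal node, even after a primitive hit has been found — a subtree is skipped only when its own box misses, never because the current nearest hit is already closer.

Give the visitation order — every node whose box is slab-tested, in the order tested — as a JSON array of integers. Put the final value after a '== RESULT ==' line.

Traverse from the root:
N0 x:[38/3,68/3] y:[-14,16] z:[37/3,74/3] -> hit [38/3,16], descend [1, 7, 10, 11]
  N1 x:[41/3,47/3] y:[-9,-3] z:[44/3,53/3] -> miss, prune
  N7 x:[38/3,43/3] y:[3,15] z:[13,64/3] -> hit [13,43/3], descend [3, 5, 12]
    N3 x:[41/3,43/3] y:[13,15] z:[13,43/3] -> hit [41/3,43/3] leaf, test {P0@t=41/3}
    N5 x:[38/3,43/3] y:[3,6] z:[20,64/3] -> miss, prune
    N12 x:[41/3,43/3] y:[3,4] z:[16,52/3] -> miss, prune
  N10 x:[18,22] y:[-14,-8] z:[40/3,74/3] -> miss, prune
  N11 x:[53/3,68/3] y:[5,16] z:[37/3,58/3] -> miss, prune

order=[0, 1, 7, 3, 5, 12, 10, 11]  |boxes|=8  |leaves|=1  hit=P0

== RESULT ==
[0, 1, 7, 3, 5, 12, 10, 11]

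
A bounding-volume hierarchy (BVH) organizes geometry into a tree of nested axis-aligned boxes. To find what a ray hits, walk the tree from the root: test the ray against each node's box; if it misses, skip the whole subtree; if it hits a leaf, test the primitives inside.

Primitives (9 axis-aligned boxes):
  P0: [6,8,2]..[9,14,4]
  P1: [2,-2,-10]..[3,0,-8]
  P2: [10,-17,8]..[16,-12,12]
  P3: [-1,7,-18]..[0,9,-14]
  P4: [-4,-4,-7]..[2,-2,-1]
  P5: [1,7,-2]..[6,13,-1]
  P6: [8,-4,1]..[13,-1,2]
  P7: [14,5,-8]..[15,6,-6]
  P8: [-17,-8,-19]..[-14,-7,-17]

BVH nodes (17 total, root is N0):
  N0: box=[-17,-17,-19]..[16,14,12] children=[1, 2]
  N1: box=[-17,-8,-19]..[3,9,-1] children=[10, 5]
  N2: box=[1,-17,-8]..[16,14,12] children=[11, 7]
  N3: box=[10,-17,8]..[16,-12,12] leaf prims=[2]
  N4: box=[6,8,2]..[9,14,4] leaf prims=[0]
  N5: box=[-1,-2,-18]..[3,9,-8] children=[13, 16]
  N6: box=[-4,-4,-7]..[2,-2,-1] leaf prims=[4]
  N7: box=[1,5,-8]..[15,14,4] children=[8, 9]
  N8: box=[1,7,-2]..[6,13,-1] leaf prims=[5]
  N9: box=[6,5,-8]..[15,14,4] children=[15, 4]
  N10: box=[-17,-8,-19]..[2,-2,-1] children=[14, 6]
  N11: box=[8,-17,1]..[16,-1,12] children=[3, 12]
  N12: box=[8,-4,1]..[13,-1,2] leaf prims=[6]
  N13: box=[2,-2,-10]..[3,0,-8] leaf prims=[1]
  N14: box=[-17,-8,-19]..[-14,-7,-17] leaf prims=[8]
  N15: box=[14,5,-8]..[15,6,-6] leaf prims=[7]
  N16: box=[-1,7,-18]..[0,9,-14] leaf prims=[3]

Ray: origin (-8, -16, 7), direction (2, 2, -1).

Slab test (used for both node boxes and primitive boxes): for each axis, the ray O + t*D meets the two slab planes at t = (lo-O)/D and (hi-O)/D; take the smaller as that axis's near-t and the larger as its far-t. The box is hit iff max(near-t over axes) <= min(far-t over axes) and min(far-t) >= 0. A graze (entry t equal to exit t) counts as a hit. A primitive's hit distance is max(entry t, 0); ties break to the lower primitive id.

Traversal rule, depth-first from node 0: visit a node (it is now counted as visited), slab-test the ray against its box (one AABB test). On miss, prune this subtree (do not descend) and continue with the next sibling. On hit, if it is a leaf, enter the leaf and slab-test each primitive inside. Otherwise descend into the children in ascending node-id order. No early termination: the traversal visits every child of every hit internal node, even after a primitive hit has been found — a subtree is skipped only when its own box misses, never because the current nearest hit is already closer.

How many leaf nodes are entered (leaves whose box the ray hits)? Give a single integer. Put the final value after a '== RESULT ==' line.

Trace the traversal:
N0 x:[-9/2,12] y:[-1/2,15] z:[-5,26] -> hit [-1/2,12], descend [1, 2]
  N1 x:[-9/2,11/2] y:[4,25/2] z:[8,26] -> miss, prune
  N2 x:[9/2,12] y:[-1/2,15] z:[-5,15] -> hit [9/2,12], descend [7, 11]
    N7 x:[9/2,23/2] y:[21/2,15] z:[3,15] -> hit [21/2,23/2], descend [8, 9]
      N8 x:[9/2,7] y:[23/2,29/2] z:[8,9] -> miss, prune
      N9 x:[7,23/2] y:[21/2,15] z:[3,15] -> hit [21/2,23/2], descend [4, 15]
        N4 x:[7,17/2] y:[12,15] z:[3,5] -> miss, prune
        N15 x:[11,23/2] y:[21/2,11] z:[13,15] -> miss, prune
    N11 x:[8,12] y:[-1/2,15/2] z:[-5,6] -> miss, prune

9 AABB tests over nodes [0, 1, 2, 7, 8, 9, 4, 15, 11]; 0 leaves entered; closest miss.

== RESULT ==
0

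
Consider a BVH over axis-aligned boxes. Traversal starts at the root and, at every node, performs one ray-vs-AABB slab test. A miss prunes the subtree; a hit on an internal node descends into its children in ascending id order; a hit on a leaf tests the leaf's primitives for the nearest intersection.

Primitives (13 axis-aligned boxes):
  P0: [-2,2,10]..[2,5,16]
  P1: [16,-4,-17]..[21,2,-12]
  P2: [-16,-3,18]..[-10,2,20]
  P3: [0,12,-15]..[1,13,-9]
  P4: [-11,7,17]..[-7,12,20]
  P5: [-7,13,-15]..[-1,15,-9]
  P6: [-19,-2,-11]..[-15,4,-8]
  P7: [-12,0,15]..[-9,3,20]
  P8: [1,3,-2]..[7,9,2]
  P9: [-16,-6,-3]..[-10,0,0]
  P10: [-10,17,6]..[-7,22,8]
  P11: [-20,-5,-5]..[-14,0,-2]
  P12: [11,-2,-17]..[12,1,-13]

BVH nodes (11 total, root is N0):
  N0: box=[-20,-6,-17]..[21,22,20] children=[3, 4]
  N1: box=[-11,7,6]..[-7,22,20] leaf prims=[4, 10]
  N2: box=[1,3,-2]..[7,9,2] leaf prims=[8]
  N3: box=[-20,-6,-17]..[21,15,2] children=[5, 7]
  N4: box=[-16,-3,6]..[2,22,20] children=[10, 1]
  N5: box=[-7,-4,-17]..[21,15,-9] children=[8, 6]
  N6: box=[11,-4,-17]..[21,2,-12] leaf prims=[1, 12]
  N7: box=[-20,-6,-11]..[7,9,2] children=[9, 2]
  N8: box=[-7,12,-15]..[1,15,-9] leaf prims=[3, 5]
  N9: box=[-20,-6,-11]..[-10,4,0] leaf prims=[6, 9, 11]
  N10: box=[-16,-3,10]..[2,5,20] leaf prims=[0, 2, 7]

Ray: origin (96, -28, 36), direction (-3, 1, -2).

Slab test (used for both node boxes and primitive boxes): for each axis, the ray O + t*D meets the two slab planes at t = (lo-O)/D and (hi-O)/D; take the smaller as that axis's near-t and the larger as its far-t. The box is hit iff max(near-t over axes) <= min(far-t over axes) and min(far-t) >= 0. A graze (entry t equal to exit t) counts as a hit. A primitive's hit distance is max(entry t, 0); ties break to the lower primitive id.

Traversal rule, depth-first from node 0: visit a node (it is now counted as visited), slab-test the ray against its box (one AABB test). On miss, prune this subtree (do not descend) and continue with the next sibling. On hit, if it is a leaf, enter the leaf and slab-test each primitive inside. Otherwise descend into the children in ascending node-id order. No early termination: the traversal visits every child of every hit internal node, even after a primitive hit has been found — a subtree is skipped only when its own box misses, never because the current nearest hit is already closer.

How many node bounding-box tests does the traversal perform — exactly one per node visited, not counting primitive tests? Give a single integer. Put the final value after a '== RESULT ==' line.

Walk:
N0 x:[25,116/3] y:[22,50] z:[8,53/2] -> hit [25,53/2], descend [3, 4]
  N3 x:[25,116/3] y:[22,43] z:[17,53/2] -> hit [25,53/2], descend [5, 7]
    N5 x:[25,103/3] y:[24,43] z:[45/2,53/2] -> hit [25,53/2], descend [6, 8]
      N6 x:[25,85/3] y:[24,30] z:[24,53/2] -> hit [25,53/2] leaf, test {P1@t=25, P12(miss)}
      N8 x:[95/3,103/3] y:[40,43] z:[45/2,51/2] -> miss, prune
    N7 x:[89/3,116/3] y:[22,37] z:[17,47/2] -> miss, prune
  N4 x:[94/3,112/3] y:[25,50] z:[8,15] -> miss, prune

7 AABB tests over nodes [0, 3, 5, 6, 8, 7, 4]; 1 leaf entered; closest P1.

== RESULT ==
7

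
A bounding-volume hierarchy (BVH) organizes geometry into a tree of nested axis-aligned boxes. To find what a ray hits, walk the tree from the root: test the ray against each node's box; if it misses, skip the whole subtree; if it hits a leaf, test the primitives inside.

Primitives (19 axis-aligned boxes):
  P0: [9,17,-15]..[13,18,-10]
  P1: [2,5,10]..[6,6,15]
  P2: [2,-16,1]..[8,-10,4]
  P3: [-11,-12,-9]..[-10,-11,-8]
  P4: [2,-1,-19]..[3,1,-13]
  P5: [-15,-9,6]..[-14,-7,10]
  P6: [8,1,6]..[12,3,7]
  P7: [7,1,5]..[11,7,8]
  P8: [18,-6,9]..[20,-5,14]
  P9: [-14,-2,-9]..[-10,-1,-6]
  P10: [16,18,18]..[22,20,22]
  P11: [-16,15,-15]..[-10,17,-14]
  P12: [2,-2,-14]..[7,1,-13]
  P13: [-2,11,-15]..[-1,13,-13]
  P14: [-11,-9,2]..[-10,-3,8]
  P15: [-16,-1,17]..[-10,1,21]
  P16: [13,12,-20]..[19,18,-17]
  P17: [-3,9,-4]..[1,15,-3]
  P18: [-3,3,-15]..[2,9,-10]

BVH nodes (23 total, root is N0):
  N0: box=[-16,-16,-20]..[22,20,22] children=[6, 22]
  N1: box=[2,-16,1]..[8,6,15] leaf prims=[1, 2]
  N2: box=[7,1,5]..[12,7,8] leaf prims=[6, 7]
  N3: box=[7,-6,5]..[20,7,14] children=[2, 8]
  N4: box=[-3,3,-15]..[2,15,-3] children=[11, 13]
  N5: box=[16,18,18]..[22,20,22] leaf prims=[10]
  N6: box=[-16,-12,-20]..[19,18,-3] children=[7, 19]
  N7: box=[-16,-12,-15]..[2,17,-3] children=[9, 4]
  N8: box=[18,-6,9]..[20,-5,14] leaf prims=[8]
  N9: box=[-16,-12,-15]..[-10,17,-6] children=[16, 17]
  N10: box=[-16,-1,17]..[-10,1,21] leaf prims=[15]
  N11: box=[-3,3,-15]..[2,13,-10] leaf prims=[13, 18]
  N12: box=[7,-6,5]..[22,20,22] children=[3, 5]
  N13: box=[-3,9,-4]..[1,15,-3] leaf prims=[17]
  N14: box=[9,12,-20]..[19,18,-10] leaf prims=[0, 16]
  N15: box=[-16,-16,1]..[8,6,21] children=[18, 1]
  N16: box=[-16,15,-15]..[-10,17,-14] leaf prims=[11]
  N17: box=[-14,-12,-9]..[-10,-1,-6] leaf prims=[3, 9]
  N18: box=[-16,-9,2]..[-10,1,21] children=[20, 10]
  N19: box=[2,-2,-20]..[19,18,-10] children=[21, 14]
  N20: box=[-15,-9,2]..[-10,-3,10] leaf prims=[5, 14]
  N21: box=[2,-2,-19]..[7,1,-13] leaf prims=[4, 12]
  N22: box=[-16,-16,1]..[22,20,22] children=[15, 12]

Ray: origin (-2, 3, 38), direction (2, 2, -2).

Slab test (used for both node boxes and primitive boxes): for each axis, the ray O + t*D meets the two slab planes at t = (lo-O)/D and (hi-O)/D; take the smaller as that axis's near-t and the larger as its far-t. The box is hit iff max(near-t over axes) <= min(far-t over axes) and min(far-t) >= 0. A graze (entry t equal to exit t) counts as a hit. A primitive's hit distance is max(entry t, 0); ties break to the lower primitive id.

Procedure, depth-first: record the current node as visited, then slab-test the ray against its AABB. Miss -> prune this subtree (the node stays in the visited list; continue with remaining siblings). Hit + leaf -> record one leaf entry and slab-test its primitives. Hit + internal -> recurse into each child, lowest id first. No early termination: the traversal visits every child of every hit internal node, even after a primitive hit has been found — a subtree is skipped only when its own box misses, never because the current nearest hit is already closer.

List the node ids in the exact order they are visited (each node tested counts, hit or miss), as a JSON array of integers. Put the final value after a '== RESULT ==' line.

Trace the traversal:
N0 x:[-7,12] y:[-19/2,17/2] z:[8,29] -> hit [8,17/2], descend [6, 22]
  N6 x:[-7,21/2] y:[-15/2,15/2] z:[41/2,29] -> miss, prune
  N22 x:[-7,12] y:[-19/2,17/2] z:[8,37/2] -> hit [8,17/2], descend [12, 15]
    N12 x:[9/2,12] y:[-9/2,17/2] z:[8,33/2] -> hit [8,17/2], descend [3, 5]
      N3 x:[9/2,11] y:[-9/2,2] z:[12,33/2] -> miss, prune
      N5 x:[9,12] y:[15/2,17/2] z:[8,10] -> miss, prune
    N15 x:[-7,5] y:[-19/2,3/2] z:[17/2,37/2] -> miss, prune

Summary -> nodes [0, 6, 22, 12, 3, 5, 15]; box-tests=7; leaf-entries=0; first=miss

== RESULT ==
[0, 6, 22, 12, 3, 5, 15]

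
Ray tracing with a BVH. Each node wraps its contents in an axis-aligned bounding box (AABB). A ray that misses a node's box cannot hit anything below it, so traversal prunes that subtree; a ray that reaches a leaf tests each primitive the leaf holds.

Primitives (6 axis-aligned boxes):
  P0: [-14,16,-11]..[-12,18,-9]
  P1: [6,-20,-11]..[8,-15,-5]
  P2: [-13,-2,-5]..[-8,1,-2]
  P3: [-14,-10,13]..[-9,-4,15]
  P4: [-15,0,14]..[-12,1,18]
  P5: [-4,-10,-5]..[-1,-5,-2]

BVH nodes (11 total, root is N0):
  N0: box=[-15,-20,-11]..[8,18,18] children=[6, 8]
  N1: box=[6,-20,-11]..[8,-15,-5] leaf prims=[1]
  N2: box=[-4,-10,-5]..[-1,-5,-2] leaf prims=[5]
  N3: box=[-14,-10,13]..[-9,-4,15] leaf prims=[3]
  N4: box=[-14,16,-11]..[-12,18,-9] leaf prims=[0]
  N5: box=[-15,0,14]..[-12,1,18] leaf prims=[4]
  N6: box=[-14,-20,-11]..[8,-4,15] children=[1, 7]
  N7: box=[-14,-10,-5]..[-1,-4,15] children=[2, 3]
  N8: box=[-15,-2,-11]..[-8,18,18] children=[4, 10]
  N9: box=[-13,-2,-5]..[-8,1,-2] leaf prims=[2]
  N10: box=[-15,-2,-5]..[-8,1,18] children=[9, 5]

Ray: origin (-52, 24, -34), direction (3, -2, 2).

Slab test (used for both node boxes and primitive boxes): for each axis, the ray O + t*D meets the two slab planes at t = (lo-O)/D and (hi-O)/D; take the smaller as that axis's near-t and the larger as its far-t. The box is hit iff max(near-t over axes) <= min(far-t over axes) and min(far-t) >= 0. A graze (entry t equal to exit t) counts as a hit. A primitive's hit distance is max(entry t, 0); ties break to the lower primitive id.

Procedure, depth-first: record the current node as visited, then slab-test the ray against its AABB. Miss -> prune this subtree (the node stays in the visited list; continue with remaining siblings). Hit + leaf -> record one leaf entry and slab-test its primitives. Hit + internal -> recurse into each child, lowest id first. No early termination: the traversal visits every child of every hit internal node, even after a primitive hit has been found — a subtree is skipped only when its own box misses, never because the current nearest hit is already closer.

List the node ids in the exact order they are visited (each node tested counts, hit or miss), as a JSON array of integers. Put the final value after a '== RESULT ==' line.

Traverse from the root:
N0 x:[37/3,20] y:[3,22] z:[23/2,26] -> hit [37/3,20], descend [6, 8]
  N6 x:[38/3,20] y:[14,22] z:[23/2,49/2] -> hit [14,20], descend [1, 7]
    N1 x:[58/3,20] y:[39/2,22] z:[23/2,29/2] -> miss, prune
    N7 x:[38/3,17] y:[14,17] z:[29/2,49/2] -> hit [29/2,17], descend [2, 3]
      N2 x:[16,17] y:[29/2,17] z:[29/2,16] -> hit [16,16] leaf, test {P5@t=16}
      N3 x:[38/3,43/3] y:[14,17] z:[47/2,49/2] -> miss, prune
  N8 x:[37/3,44/3] y:[3,13] z:[23/2,26] -> hit [37/3,13], descend [4, 10]
    N4 x:[38/3,40/3] y:[3,4] z:[23/2,25/2] -> miss, prune
    N10 x:[37/3,44/3] y:[23/2,13] z:[29/2,26] -> miss, prune

9 AABB tests over nodes [0, 6, 1, 7, 2, 3, 8, 4, 10]; 1 leaf entered; closest P5.

== RESULT ==
[0, 6, 1, 7, 2, 3, 8, 4, 10]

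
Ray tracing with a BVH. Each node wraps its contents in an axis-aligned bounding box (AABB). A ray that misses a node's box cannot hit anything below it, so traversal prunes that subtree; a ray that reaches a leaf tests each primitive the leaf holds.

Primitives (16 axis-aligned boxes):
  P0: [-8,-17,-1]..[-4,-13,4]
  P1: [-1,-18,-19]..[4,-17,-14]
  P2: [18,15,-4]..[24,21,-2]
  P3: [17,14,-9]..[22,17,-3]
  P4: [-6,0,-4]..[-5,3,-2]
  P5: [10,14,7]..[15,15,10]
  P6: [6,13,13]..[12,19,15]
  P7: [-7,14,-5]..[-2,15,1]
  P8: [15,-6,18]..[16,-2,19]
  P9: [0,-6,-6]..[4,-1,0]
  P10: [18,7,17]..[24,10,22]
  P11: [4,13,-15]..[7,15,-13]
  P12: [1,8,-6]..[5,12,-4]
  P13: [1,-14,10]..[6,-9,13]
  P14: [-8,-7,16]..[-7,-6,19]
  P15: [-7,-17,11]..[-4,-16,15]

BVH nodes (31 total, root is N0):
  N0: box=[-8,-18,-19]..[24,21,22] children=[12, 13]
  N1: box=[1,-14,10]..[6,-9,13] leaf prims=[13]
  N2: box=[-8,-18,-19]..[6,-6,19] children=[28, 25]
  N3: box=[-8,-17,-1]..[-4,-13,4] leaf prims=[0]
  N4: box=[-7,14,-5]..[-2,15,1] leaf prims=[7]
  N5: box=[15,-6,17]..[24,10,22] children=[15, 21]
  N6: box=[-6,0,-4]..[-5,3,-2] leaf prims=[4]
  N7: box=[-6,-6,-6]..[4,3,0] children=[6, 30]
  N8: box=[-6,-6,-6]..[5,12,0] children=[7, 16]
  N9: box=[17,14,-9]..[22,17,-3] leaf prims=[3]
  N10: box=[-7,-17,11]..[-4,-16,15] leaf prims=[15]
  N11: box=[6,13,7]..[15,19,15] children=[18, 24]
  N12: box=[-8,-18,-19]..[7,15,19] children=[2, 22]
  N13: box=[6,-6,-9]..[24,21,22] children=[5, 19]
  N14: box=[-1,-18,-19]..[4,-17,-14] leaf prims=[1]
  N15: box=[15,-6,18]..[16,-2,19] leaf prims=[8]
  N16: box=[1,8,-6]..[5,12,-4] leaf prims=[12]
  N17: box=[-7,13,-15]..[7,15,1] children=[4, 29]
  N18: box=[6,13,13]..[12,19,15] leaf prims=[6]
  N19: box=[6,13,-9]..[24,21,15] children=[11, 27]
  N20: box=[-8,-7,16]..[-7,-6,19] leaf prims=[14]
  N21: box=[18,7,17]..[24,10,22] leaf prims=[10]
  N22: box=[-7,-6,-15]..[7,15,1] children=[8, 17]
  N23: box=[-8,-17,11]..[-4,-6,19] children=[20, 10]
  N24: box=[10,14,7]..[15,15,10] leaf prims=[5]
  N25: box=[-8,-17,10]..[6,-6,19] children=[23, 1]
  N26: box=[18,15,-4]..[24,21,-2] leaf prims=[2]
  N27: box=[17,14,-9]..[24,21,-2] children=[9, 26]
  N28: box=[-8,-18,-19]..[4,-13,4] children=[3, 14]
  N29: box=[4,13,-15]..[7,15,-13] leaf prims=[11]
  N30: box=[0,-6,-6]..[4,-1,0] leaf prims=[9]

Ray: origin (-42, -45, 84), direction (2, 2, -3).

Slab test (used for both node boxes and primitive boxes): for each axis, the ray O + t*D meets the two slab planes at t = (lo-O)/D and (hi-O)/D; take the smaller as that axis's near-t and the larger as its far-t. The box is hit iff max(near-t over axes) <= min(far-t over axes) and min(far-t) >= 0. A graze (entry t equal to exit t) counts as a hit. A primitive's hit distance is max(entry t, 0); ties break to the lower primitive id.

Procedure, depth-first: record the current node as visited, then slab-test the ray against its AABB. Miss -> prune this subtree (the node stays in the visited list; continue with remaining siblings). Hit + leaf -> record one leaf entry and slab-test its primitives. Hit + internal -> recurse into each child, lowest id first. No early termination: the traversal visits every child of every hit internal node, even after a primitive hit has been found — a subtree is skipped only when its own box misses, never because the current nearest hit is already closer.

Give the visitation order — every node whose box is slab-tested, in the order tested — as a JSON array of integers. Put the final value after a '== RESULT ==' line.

Trace the traversal:
N0 x:[17,33] y:[27/2,33] z:[62/3,103/3] -> hit [62/3,33], descend [12, 13]
  N12 x:[17,49/2] y:[27/2,30] z:[65/3,103/3] -> hit [65/3,49/2], descend [2, 22]
    N2 x:[17,24] y:[27/2,39/2] z:[65/3,103/3] -> miss, prune
    N22 x:[35/2,49/2] y:[39/2,30] z:[83/3,33] -> miss, prune
  N13 x:[24,33] y:[39/2,33] z:[62/3,31] -> hit [24,31], descend [5, 19]
    N5 x:[57/2,33] y:[39/2,55/2] z:[62/3,67/3] -> miss, prune
    N19 x:[24,33] y:[29,33] z:[23,31] -> hit [29,31], descend [11, 27]
      N11 x:[24,57/2] y:[29,32] z:[23,77/3] -> miss, prune
      N27 x:[59/2,33] y:[59/2,33] z:[86/3,31] -> hit [59/2,31], descend [9, 26]
        N9 x:[59/2,32] y:[59/2,31] z:[29,31] -> hit [59/2,31] leaf, test {P3@t=59/2}
        N26 x:[30,33] y:[30,33] z:[86/3,88/3] -> miss, prune

11 AABB tests over nodes [0, 12, 2, 22, 13, 5, 19, 11, 27, 9, 26]; 1 leaf entered; closest P3.

== RESULT ==
[0, 12, 2, 22, 13, 5, 19, 11, 27, 9, 26]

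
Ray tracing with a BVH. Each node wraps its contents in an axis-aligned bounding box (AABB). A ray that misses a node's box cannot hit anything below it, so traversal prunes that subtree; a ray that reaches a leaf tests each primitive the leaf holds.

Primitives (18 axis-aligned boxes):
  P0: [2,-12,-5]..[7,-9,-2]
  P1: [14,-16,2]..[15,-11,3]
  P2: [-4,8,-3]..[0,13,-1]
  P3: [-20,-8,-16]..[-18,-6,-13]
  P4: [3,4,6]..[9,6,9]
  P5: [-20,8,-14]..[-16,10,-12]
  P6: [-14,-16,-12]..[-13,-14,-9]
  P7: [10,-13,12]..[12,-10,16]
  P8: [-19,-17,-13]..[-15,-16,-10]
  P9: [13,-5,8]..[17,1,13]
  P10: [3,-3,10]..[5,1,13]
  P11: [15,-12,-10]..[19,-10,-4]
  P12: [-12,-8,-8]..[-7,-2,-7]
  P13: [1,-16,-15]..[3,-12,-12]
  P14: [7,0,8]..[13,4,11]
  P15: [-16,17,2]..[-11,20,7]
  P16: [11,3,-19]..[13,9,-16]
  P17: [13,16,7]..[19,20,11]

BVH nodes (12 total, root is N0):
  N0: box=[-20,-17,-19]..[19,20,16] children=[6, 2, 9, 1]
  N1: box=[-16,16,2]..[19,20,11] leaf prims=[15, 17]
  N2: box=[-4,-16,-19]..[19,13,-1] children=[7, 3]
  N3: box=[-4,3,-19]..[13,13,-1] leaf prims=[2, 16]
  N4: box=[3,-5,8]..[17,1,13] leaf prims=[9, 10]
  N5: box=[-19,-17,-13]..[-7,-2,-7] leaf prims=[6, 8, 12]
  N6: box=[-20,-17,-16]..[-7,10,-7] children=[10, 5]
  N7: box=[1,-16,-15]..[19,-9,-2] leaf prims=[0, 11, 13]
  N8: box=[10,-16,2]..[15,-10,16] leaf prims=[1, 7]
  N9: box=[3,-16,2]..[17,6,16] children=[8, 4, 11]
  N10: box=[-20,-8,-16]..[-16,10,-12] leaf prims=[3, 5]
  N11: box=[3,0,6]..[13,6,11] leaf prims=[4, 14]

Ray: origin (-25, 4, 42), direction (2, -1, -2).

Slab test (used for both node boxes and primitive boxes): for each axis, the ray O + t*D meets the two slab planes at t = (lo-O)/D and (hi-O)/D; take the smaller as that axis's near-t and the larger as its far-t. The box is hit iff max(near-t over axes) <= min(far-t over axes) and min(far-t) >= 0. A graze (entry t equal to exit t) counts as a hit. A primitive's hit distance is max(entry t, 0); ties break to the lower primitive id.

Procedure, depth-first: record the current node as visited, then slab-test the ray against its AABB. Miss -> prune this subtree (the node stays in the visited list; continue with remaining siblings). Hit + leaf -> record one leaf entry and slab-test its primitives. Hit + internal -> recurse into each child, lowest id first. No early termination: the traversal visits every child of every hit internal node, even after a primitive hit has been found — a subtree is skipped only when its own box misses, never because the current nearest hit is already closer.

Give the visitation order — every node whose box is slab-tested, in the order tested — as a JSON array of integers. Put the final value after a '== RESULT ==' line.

Traverse from the root:
N0 x:[5/2,22] y:[-16,21] z:[13,61/2] -> hit [13,21], descend [1, 2, 6, 9]
  N1 x:[9/2,22] y:[-16,-12] z:[31/2,20] -> miss, prune
  N2 x:[21/2,22] y:[-9,20] z:[43/2,61/2] -> miss, prune
  N6 x:[5/2,9] y:[-6,21] z:[49/2,29] -> miss, prune
  N9 x:[14,21] y:[-2,20] z:[13,20] -> hit [14,20], descend [4, 8, 11]
    N4 x:[14,21] y:[3,9] z:[29/2,17] -> miss, prune
    N8 x:[35/2,20] y:[14,20] z:[13,20] -> hit [35/2,20] leaf, test {P1@t=39/2, P7(miss)}
    N11 x:[14,19] y:[-2,4] z:[31/2,18] -> miss, prune

order=[0, 1, 2, 6, 9, 4, 8, 11]  |boxes|=8  |leaves|=1  hit=P1

== RESULT ==
[0, 1, 2, 6, 9, 4, 8, 11]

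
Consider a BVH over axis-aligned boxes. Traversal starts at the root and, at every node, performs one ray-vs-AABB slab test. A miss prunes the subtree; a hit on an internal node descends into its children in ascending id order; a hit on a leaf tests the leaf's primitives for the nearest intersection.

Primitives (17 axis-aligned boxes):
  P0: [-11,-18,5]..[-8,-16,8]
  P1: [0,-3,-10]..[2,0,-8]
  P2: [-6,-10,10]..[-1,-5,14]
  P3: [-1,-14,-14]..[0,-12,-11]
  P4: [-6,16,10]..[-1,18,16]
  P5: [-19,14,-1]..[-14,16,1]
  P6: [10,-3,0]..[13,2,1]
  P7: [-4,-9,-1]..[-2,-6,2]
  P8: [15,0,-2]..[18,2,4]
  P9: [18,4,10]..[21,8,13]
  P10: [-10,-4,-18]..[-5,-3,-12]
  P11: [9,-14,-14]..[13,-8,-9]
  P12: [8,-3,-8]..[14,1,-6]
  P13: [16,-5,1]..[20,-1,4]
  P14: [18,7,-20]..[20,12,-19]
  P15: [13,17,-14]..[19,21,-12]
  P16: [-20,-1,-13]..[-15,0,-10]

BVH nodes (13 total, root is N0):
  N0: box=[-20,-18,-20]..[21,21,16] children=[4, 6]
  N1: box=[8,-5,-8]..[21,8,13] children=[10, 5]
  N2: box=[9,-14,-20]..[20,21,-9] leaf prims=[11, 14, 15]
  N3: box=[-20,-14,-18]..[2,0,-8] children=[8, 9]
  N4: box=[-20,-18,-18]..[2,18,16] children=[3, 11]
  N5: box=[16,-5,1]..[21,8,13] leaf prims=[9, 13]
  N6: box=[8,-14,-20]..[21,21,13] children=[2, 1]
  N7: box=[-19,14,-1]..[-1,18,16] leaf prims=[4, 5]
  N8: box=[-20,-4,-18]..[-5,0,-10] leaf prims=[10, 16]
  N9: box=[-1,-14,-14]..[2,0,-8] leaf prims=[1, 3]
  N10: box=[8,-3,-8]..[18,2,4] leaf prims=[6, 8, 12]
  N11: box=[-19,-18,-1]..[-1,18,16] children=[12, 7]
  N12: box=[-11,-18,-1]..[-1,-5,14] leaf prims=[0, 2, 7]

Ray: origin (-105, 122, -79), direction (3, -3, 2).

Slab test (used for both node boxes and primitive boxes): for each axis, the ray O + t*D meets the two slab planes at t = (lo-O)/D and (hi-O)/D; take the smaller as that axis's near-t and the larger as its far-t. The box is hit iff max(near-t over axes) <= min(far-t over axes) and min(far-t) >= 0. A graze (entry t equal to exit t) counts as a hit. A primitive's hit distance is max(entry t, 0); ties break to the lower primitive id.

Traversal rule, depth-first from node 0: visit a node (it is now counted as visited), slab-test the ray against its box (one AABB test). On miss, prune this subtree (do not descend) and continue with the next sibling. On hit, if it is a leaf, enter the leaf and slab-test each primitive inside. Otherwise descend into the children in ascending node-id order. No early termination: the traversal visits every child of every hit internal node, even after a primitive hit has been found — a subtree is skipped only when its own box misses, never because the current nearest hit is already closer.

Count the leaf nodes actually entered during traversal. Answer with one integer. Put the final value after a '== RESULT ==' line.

Trace the traversal:
N0 x:[85/3,42] y:[101/3,140/3] z:[59/2,95/2] -> hit [101/3,42], descend [4, 6]
  N4 x:[85/3,107/3] y:[104/3,140/3] z:[61/2,95/2] -> hit [104/3,107/3], descend [3, 11]
    N3 x:[85/3,107/3] y:[122/3,136/3] z:[61/2,71/2] -> miss, prune
    N11 x:[86/3,104/3] y:[104/3,140/3] z:[39,95/2] -> miss, prune
  N6 x:[113/3,42] y:[101/3,136/3] z:[59/2,46] -> hit [113/3,42], descend [1, 2]
    N1 x:[113/3,42] y:[38,127/3] z:[71/2,46] -> hit [38,42], descend [5, 10]
      N5 x:[121/3,42] y:[38,127/3] z:[40,46] -> hit [121/3,42] leaf, test {P9(miss), P13@t=41}
      N10 x:[113/3,41] y:[40,125/3] z:[71/2,83/2] -> hit [40,41] leaf, test {P6(miss), P8@t=40, P12(miss)}
    N2 x:[38,125/3] y:[101/3,136/3] z:[59/2,35] -> miss, prune

Summary -> nodes [0, 4, 3, 11, 6, 1, 5, 10, 2]; box-tests=9; leaf-entries=2; first=P8

== RESULT ==
2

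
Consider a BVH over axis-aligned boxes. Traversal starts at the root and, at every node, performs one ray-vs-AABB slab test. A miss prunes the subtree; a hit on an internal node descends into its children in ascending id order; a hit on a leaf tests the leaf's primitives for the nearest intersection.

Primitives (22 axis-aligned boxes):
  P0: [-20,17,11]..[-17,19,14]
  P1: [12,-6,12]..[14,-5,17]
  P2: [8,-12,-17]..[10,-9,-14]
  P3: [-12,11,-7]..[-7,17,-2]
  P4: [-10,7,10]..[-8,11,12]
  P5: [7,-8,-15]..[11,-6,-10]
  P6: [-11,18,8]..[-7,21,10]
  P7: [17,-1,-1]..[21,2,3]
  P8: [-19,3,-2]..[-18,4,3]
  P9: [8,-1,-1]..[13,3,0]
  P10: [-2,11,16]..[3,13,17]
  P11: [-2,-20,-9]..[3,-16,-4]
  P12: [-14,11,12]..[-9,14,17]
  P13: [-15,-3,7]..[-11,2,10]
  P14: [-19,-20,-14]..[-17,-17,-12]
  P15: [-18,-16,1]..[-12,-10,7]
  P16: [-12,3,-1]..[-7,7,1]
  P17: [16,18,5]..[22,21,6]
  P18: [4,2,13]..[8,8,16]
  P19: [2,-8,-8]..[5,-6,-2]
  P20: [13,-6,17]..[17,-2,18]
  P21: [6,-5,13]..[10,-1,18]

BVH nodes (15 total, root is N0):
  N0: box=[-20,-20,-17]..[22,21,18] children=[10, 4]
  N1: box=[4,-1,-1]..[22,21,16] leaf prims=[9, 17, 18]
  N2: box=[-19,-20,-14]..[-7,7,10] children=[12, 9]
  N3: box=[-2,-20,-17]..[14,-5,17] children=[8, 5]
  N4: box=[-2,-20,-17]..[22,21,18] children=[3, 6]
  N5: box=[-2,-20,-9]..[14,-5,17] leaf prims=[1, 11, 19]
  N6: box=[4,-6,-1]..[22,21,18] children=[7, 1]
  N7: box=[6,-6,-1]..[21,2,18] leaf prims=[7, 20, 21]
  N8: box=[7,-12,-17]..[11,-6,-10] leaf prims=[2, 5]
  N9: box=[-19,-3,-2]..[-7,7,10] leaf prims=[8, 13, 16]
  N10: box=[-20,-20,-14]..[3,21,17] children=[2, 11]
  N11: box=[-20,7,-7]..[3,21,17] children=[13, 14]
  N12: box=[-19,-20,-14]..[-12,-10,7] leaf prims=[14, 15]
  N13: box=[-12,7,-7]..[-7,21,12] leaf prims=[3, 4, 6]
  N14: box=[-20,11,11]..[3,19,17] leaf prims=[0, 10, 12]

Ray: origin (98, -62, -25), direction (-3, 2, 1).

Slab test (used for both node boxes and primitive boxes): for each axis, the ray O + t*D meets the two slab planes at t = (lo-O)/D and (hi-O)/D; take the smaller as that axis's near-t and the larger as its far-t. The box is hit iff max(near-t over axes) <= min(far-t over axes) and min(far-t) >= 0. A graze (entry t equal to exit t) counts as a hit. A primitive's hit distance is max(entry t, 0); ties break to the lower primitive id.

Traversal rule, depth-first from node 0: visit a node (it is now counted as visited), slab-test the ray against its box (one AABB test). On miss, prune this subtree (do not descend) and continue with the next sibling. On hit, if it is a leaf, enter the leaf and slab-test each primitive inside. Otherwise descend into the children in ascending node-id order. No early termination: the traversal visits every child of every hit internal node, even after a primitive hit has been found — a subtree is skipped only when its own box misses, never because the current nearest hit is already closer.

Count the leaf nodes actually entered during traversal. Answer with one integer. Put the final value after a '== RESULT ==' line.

Trace the traversal:
N0 x:[76/3,118/3] y:[21,83/2] z:[8,43] -> hit [76/3,118/3], descend [4, 10]
  N4 x:[76/3,100/3] y:[21,83/2] z:[8,43] -> hit [76/3,100/3], descend [3, 6]
    N3 x:[28,100/3] y:[21,57/2] z:[8,42] -> hit [28,57/2], descend [5, 8]
      N5 x:[28,100/3] y:[21,57/2] z:[16,42] -> hit [28,57/2] leaf, test {P1(miss), P11(miss), P19(miss)}
      N8 x:[29,91/3] y:[25,28] z:[8,15] -> miss, prune
    N6 x:[76/3,94/3] y:[28,83/2] z:[24,43] -> hit [28,94/3], descend [1, 7]
      N1 x:[76/3,94/3] y:[61/2,83/2] z:[24,41] -> hit [61/2,94/3] leaf, test {P9(miss), P17(miss), P18(miss)}
      N7 x:[77/3,92/3] y:[28,32] z:[24,43] -> hit [28,92/3] leaf, test {P7(miss), P20(miss), P21(miss)}
  N10 x:[95/3,118/3] y:[21,83/2] z:[11,42] -> hit [95/3,118/3], descend [2, 11]
    N2 x:[35,39] y:[21,69/2] z:[11,35] -> miss, prune
    N11 x:[95/3,118/3] y:[69/2,83/2] z:[18,42] -> hit [69/2,118/3], descend [13, 14]
      N13 x:[35,110/3] y:[69/2,83/2] z:[18,37] -> hit [35,110/3] leaf, test {P3(miss), P4@t=106/3, P6(miss)}
      N14 x:[95/3,118/3] y:[73/2,81/2] z:[36,42] -> hit [73/2,118/3] leaf, test {P0(miss), P10(miss), P12@t=37}

Summary -> nodes [0, 4, 3, 5, 8, 6, 1, 7, 10, 2, 11, 13, 14]; box-tests=13; leaf-entries=5; first=P4

== RESULT ==
5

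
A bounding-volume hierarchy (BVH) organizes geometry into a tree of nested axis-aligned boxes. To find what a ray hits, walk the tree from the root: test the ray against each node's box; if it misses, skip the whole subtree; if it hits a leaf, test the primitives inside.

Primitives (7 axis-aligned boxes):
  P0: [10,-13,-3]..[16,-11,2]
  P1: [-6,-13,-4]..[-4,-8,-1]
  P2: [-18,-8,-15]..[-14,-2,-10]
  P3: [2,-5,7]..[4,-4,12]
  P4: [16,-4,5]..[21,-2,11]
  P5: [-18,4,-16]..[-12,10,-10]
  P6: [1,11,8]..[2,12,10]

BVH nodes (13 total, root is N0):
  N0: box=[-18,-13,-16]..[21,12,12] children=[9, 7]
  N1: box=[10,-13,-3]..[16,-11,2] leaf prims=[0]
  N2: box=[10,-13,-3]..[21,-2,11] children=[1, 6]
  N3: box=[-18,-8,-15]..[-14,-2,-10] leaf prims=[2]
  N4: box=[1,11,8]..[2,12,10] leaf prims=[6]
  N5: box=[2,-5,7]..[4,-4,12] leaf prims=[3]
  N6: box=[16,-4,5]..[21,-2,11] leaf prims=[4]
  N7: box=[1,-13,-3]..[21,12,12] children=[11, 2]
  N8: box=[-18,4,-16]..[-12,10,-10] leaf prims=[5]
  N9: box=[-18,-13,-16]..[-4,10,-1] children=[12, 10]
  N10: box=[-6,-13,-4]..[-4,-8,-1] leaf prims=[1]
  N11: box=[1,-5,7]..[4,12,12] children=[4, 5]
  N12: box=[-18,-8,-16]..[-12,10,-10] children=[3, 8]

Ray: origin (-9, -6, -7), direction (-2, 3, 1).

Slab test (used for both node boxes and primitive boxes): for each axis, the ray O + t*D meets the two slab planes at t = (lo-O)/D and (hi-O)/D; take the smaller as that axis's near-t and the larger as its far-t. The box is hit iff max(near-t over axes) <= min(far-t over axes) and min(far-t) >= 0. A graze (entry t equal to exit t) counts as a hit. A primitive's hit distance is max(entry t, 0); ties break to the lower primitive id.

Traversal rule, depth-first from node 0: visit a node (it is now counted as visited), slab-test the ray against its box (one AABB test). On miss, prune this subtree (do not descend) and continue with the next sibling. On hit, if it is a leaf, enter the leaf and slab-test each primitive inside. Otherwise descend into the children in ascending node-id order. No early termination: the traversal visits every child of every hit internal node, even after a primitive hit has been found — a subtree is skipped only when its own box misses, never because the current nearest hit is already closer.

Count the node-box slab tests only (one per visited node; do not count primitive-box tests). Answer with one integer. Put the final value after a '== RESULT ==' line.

Traverse from the root:
N0 x:[-15,9/2] y:[-7/3,6] z:[-9,19] -> hit [-7/3,9/2], descend [7, 9]
  N7 x:[-15,-5] y:[-7/3,6] z:[4,19] -> miss, prune
  N9 x:[-5/2,9/2] y:[-7/3,16/3] z:[-9,6] -> hit [-7/3,9/2], descend [10, 12]
    N10 x:[-5/2,-3/2] y:[-7/3,-2/3] z:[3,6] -> miss, prune
    N12 x:[3/2,9/2] y:[-2/3,16/3] z:[-9,-3] -> miss, prune

order=[0, 7, 9, 10, 12]  |boxes|=5  |leaves|=0  hit=miss

== RESULT ==
5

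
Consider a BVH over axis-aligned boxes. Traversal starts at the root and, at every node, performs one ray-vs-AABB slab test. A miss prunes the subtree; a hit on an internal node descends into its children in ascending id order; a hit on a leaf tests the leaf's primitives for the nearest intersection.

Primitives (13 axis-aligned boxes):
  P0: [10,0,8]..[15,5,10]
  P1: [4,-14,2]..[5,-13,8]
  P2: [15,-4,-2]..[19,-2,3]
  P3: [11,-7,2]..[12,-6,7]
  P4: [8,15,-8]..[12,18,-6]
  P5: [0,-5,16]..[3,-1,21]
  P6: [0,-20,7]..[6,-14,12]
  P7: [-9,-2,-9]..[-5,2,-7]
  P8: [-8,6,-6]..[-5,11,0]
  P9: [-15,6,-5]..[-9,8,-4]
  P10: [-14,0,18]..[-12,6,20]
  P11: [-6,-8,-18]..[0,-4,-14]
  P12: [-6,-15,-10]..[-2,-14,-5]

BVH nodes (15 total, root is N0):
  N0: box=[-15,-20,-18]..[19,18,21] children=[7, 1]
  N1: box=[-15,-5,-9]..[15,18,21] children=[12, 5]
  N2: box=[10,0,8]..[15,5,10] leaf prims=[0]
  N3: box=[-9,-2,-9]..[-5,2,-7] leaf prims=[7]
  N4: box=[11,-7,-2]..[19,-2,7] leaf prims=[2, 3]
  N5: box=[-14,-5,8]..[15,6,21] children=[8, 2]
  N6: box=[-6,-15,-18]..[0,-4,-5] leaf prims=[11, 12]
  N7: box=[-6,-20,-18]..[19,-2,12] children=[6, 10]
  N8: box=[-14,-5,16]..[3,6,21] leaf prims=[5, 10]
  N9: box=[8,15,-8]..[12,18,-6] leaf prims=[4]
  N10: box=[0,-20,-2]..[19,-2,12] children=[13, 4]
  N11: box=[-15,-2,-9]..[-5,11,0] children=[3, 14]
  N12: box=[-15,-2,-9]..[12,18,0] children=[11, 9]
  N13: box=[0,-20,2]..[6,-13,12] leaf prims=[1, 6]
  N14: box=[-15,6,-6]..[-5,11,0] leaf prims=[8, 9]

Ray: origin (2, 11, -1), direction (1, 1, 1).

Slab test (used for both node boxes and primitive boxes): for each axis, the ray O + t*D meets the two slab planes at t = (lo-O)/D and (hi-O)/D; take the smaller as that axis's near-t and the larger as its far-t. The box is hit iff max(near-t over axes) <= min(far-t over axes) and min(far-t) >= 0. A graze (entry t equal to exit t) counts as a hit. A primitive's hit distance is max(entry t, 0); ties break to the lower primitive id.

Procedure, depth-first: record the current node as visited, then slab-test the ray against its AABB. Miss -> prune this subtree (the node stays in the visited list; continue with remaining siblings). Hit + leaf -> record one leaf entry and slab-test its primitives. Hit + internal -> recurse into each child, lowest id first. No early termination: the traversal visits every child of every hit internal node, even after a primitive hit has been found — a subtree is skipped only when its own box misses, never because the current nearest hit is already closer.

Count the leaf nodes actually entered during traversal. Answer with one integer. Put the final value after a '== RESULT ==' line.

Traverse from the root:
N0 x:[-17,17] y:[-31,7] z:[-17,22] -> hit [-17,7], descend [1, 7]
  N1 x:[-17,13] y:[-16,7] z:[-8,22] -> hit [-8,7], descend [5, 12]
    N5 x:[-16,13] y:[-16,-5] z:[9,22] -> miss, prune
    N12 x:[-17,10] y:[-13,7] z:[-8,1] -> hit [-8,1], descend [9, 11]
      N9 x:[6,10] y:[4,7] z:[-7,-5] -> miss, prune
      N11 x:[-17,-7] y:[-13,0] z:[-8,1] -> miss, prune
  N7 x:[-8,17] y:[-31,-13] z:[-17,13] -> miss, prune

Visited [0, 1, 5, 12, 9, 11, 7]. Tests: 7 box, 0 leaf. Nearest: miss.

== RESULT ==
0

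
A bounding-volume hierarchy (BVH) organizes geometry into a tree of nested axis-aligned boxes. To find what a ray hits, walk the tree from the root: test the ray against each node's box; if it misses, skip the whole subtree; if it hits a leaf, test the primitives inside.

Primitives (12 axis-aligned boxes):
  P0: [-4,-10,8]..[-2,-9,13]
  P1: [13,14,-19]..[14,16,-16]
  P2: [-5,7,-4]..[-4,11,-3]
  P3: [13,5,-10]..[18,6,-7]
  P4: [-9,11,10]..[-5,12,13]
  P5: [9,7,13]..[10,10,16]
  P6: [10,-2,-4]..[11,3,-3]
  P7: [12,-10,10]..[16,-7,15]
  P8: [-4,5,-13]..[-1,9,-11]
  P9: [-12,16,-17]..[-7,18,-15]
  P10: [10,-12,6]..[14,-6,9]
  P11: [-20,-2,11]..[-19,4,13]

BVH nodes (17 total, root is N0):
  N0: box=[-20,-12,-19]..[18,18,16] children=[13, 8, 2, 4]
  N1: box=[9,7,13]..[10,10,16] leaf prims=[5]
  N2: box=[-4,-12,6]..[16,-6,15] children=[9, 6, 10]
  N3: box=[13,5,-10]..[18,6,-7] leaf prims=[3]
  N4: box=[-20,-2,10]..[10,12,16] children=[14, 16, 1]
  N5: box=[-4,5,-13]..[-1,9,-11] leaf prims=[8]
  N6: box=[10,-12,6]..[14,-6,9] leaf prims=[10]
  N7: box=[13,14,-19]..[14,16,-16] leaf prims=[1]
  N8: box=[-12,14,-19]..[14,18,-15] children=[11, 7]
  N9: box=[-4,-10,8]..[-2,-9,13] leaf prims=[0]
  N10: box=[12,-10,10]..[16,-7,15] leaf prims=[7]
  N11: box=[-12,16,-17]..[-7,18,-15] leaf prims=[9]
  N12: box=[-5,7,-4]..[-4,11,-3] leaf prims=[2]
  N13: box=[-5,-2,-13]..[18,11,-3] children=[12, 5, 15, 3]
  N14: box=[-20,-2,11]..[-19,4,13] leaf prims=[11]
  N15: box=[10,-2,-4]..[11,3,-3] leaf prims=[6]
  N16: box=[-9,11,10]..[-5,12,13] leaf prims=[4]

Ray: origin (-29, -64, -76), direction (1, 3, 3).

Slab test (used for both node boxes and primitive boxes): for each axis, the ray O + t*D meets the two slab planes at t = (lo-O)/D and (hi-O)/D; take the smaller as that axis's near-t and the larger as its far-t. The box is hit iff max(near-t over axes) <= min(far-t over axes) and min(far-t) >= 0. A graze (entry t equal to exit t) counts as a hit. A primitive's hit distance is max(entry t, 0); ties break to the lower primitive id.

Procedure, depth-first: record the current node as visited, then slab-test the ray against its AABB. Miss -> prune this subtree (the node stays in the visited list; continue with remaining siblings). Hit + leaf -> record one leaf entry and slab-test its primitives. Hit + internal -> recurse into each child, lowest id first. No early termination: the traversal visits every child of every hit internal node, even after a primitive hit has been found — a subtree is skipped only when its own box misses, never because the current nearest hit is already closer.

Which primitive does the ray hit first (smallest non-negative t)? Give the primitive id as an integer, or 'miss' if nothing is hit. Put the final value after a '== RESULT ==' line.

Traverse from the root:
N0 x:[9,47] y:[52/3,82/3] z:[19,92/3] -> hit [19,82/3], descend [2, 4, 8, 13]
  N2 x:[25,45] y:[52/3,58/3] z:[82/3,91/3] -> miss, prune
  N4 x:[9,39] y:[62/3,76/3] z:[86/3,92/3] -> miss, prune
  N8 x:[17,43] y:[26,82/3] z:[19,61/3] -> miss, prune
  N13 x:[24,47] y:[62/3,25] z:[21,73/3] -> hit [24,73/3], descend [3, 5, 12, 15]
    N3 x:[42,47] y:[23,70/3] z:[22,23] -> miss, prune
    N5 x:[25,28] y:[23,73/3] z:[21,65/3] -> miss, prune
    N12 x:[24,25] y:[71/3,25] z:[24,73/3] -> hit [24,73/3] leaf, test {P2@t=24}
    N15 x:[39,40] y:[62/3,67/3] z:[24,73/3] -> miss, prune

9 AABB tests over nodes [0, 2, 4, 8, 13, 3, 5, 12, 15]; 1 leaf entered; closest P2.

== RESULT ==
2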